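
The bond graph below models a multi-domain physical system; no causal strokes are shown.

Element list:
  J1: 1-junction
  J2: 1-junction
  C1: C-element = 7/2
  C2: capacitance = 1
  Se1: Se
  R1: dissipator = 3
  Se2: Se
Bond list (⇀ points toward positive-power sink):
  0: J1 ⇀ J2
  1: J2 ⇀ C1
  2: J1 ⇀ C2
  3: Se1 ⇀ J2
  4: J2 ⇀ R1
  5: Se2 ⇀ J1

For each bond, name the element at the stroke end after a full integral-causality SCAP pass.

#3 →J2  (Se1 (Se) sets effort on bond)
#5 →J1  (Se2 (Se) sets effort on bond)
#1 →J2  (C1 outputs effort q/C1)
#2 →J1  (C2 integral (e out))
#0 →J2  (closing 1-jn rule on J1)
#4 →R1  (only one flow-in slot at J2)

β0 stroke→J2
β1 stroke→J2
β2 stroke→J1
β3 stroke→J2
β4 stroke→R1
β5 stroke→J1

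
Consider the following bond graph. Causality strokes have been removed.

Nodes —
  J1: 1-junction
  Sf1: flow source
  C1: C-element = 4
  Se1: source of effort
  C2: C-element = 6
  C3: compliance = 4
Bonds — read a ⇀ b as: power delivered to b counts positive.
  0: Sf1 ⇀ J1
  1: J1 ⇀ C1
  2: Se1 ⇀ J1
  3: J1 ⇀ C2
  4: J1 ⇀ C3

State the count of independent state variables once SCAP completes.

β0 stroke→Sf1  (Sf1 fixes flow; stroke at Sf1)
β2 stroke→J1  (Se1 fixes effort; stroke away)
β1 stroke→J1  (common-f at J1 fixed by 0)
β3 stroke→J1  (common-f at J1 fixed by 0)
β4 stroke→J1  (common-f at J1 fixed by 0)

3  (C1, C2, C3 all integral)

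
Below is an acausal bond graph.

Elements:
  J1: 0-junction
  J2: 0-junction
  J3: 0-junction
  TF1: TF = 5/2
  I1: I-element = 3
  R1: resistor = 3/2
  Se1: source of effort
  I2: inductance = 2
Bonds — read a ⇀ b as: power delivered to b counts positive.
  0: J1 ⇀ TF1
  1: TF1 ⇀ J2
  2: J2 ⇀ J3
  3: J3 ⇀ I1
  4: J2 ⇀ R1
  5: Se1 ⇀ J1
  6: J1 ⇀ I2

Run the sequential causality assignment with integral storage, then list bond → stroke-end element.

bond 0 →TF1
bond 1 →J2
bond 2 →J3
bond 3 →I1
bond 4 →R1
bond 5 →J1
bond 6 →I2

bond 5 →J1  (Se1 (Se) sets effort on bond)
bond 0 →TF1  (J1 effort already set via bond 5)
bond 6 →I2  (J1: bond 5 brought effort, rest push out)
bond 1 →J2  (TF TF1: opposite of bond 0)
bond 2 →J3  (J2 effort already set via bond 1)
bond 4 →R1  (J2 effort already set via bond 1)
bond 3 →I1  (common-e at J3 fixed by 2)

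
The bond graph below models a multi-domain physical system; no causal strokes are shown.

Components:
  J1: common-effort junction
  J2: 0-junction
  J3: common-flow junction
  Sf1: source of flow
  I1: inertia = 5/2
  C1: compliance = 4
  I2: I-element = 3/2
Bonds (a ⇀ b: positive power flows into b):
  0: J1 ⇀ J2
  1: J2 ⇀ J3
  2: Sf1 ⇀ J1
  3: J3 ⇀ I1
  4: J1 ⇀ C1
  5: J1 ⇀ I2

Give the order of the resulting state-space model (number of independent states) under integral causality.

#2 |Sf1  (Sf1 fixes flow; stroke at Sf1)
#3 |I1  (I1: I, integral causality)
#1 |J3  (common-f at J3 fixed by 3)
#0 |J2  (J2: last free bond brings effort in)
#4 |J1  (prefer integral on C1)
#5 |I2  (J1 effort already set via bond 4)

3  (C1, I1, I2 all integral)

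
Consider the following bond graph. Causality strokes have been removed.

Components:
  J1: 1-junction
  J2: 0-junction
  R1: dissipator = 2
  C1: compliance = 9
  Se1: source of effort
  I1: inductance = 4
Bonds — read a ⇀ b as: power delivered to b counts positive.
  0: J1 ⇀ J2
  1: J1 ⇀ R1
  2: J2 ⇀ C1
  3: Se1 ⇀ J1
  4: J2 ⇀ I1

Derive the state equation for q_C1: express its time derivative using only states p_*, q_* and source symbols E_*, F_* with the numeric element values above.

dq_C1/dt = E_Se1/2 - p_I1/4 - q_C1/18

bond 3 stroke at J1  (Se1 fixes effort; stroke away)
bond 2 stroke at J2  (C1 outputs effort q/C1)
bond 0 stroke at J1  (J2: bond 2 brought effort, rest push out)
bond 4 stroke at I1  (common-e at J2 fixed by 2)
bond 1 stroke at R1  (closing 1-jn rule on J1)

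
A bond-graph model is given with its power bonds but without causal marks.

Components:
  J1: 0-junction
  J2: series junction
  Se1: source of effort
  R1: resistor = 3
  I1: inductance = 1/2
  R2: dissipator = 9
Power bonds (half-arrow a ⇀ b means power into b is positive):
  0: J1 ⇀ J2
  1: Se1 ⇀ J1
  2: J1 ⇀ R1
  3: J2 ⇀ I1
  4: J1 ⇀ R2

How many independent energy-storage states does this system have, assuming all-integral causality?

b1 |J1  (Se1 (Se) sets effort on bond)
b0 |J2  (common-e at J1 fixed by 1)
b2 |R1  (J1 effort already set via bond 1)
b4 |R2  (0-jn J1 has e-setter on 1)
b3 |I1  (J2: last free bond brings flow in)

1  (I1 all integral)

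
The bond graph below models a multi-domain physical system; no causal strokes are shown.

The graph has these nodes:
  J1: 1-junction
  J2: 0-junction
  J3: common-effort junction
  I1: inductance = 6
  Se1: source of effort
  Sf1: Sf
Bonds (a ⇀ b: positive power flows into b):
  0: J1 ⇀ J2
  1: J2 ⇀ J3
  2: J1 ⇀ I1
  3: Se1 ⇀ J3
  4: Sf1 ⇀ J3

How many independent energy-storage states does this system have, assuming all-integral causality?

β3 |J3  (Se1 fixes effort; stroke away)
β4 |Sf1  (Sf1 fixes flow; stroke at Sf1)
β1 |J2  (J3 effort already set via bond 3)
β0 |J1  (J2: bond 1 brought effort, rest push out)
β2 |I1  (J1 needs exactly one f-in)

1  (I1 all integral)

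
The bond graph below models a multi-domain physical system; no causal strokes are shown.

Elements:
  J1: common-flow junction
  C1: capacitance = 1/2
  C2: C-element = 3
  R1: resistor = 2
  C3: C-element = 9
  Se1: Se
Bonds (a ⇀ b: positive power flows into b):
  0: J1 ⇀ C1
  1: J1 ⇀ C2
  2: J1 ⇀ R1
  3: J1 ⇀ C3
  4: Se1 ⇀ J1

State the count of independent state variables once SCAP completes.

bond 4 stroke at J1  (source Se1 imposes e)
bond 0 stroke at J1  (C1 outputs effort q/C1)
bond 1 stroke at J1  (prefer integral on C2)
bond 3 stroke at J1  (C3 integral (e out))
bond 2 stroke at R1  (only one flow-in slot at J1)

3  (C1, C2, C3 all integral)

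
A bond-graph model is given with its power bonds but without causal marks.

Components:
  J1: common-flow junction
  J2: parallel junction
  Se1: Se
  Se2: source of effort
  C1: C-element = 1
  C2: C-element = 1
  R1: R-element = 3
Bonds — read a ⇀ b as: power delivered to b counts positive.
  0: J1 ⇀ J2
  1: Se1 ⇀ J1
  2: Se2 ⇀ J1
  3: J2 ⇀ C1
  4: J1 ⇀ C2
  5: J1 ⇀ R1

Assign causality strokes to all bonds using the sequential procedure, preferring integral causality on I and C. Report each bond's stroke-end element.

b0 |J1
b1 |J1
b2 |J1
b3 |J2
b4 |J1
b5 |R1

β1 |J1  (Se1 fixes effort; stroke away)
β2 |J1  (Se2: effort source, stroke at far end)
β3 |J2  (C1: C, integral causality)
β0 |J1  (J2 effort already set via bond 3)
β4 |J1  (C2 integral (e out))
β5 |R1  (only one flow-in slot at J1)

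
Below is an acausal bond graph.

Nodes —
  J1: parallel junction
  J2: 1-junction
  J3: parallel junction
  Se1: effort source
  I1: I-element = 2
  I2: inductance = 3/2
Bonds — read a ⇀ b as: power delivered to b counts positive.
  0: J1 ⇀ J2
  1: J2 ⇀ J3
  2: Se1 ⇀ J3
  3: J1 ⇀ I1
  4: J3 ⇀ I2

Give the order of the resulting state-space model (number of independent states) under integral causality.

bond 2 →J3  (Se1: effort source, stroke at far end)
bond 1 →J2  (J3 effort already set via bond 2)
bond 4 →I2  (0-jn J3 has e-setter on 2)
bond 0 →J1  (closing 1-jn rule on J2)
bond 3 →I1  (J1 effort already set via bond 0)

2  (I1, I2 all integral)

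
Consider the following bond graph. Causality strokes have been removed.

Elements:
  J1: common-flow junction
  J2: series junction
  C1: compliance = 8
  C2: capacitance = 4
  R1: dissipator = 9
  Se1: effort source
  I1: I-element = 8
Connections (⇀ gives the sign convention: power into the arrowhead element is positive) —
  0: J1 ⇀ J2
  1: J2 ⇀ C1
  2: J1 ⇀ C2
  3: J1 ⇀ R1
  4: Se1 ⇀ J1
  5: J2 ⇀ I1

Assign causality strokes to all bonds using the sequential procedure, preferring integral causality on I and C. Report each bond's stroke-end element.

#0 |J2
#1 |J2
#2 |J1
#3 |J1
#4 |J1
#5 |I1

bond 4 stroke→J1  (source Se1 imposes e)
bond 1 stroke→J2  (C1: C, integral causality)
bond 2 stroke→J1  (C2: C, integral causality)
bond 5 stroke→I1  (I1 outputs flow p/I1)
bond 0 stroke→J2  (J2 flow already set via bond 5)
bond 3 stroke→J1  (1-jn J1 has f-setter on 0)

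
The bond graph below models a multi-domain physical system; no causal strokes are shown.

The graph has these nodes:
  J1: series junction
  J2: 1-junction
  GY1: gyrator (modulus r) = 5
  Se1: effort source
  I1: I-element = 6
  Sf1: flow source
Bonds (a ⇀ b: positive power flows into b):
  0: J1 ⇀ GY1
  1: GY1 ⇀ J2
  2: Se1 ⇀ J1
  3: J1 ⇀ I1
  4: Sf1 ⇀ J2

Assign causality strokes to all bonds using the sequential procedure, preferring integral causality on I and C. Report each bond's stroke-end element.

#2 stroke→J1  (source Se1 imposes e)
#4 stroke→Sf1  (Sf1 (Sf) sets flow on bond)
#1 stroke→J2  (J2 flow already set via bond 4)
#0 stroke→J1  (GY1 both-in/both-out from 1)
#3 stroke→I1  (closing 1-jn rule on J1)

bond 0 →J1
bond 1 →J2
bond 2 →J1
bond 3 →I1
bond 4 →Sf1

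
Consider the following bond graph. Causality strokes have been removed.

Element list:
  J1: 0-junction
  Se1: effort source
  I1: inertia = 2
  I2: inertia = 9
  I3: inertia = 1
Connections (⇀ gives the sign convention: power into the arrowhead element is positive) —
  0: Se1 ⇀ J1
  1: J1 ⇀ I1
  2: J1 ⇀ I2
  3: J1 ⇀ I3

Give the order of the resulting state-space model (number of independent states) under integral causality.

3  (I1, I2, I3 all integral)

b0 |J1  (Se1 (Se) sets effort on bond)
b1 |I1  (J1: bond 0 brought effort, rest push out)
b2 |I2  (common-e at J1 fixed by 0)
b3 |I3  (0-jn J1 has e-setter on 0)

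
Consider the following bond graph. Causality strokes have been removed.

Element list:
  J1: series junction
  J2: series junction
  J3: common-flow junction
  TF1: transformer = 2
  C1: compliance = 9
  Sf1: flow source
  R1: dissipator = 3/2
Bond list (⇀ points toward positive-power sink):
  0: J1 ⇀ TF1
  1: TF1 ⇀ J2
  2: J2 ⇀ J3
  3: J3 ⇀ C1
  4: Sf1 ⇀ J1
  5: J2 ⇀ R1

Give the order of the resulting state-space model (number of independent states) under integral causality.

#4 |Sf1  (source Sf1 imposes f)
#0 |J1  (common-f at J1 fixed by 4)
#1 |TF1  (TF1: transformer flips bond 0)
#2 |J2  (J2: bond 1 brought flow, rest push out)
#5 |J2  (common-f at J2 fixed by 1)
#3 |J3  (J3 flow already set via bond 2)

1  (C1 all integral)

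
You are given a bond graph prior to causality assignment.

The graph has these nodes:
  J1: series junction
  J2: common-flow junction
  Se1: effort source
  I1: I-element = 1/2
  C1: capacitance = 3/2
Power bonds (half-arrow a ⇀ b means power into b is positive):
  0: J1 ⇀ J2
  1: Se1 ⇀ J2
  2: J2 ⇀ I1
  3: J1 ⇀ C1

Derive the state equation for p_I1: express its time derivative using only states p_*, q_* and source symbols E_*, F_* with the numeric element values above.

β1 |J2  (source Se1 imposes e)
β2 |I1  (I1 integral (f out))
β0 |J2  (J2: bond 2 brought flow, rest push out)
β3 |J1  (J1: bond 0 brought flow, rest push out)

dp_I1/dt = E_Se1 - 2*q_C1/3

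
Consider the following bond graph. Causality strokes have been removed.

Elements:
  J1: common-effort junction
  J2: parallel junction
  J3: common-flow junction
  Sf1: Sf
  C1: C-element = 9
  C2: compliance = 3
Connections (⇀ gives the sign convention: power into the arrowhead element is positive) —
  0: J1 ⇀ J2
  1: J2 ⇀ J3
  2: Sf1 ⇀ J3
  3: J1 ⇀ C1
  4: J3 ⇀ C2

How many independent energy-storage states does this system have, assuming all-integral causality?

β2 →Sf1  (Sf1 fixes flow; stroke at Sf1)
β1 →J3  (J3 flow already set via bond 2)
β4 →J3  (J3 flow already set via bond 2)
β0 →J2  (J2: last free bond brings effort in)
β3 →J1  (J1: last free bond brings effort in)

2  (C1, C2 all integral)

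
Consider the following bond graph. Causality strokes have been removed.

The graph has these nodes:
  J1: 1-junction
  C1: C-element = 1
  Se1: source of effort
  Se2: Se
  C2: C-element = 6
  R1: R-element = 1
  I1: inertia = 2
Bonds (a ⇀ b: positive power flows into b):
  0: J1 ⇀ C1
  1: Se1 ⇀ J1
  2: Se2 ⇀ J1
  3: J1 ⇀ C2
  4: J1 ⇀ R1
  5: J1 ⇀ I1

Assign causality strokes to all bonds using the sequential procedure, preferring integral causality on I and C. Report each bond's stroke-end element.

bond 0 stroke→J1
bond 1 stroke→J1
bond 2 stroke→J1
bond 3 stroke→J1
bond 4 stroke→J1
bond 5 stroke→I1

bond 1 |J1  (Se1: effort source, stroke at far end)
bond 2 |J1  (source Se2 imposes e)
bond 0 |J1  (prefer integral on C1)
bond 3 |J1  (C2: C, integral causality)
bond 5 |I1  (prefer integral on I1)
bond 4 |J1  (1-jn J1 has f-setter on 5)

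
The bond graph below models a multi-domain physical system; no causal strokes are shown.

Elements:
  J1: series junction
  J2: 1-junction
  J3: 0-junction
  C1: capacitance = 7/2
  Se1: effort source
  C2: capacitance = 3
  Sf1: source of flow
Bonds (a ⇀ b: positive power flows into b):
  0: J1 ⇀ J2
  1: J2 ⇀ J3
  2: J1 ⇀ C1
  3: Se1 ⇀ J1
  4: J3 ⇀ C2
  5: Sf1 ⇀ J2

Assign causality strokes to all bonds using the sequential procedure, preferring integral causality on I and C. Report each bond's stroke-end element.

b3 stroke→J1  (Se1 fixes effort; stroke away)
b5 stroke→Sf1  (Sf1: flow source, stroke at near end)
b0 stroke→J2  (common-f at J2 fixed by 5)
b1 stroke→J2  (J2 flow already set via bond 5)
b4 stroke→J3  (only one effort-in slot at J3)
b2 stroke→J1  (J1 flow already set via bond 0)

#0 stroke at J2
#1 stroke at J2
#2 stroke at J1
#3 stroke at J1
#4 stroke at J3
#5 stroke at Sf1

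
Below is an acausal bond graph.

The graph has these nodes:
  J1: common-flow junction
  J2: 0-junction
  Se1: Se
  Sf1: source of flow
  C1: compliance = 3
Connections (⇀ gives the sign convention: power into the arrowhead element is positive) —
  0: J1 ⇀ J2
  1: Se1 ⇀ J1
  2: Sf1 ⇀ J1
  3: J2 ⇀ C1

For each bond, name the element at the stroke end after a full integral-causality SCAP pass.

b1 stroke at J1  (Se1 (Se) sets effort on bond)
b2 stroke at Sf1  (source Sf1 imposes f)
b0 stroke at J1  (1-jn J1 has f-setter on 2)
b3 stroke at J2  (J2: last free bond brings effort in)

β0 stroke at J1
β1 stroke at J1
β2 stroke at Sf1
β3 stroke at J2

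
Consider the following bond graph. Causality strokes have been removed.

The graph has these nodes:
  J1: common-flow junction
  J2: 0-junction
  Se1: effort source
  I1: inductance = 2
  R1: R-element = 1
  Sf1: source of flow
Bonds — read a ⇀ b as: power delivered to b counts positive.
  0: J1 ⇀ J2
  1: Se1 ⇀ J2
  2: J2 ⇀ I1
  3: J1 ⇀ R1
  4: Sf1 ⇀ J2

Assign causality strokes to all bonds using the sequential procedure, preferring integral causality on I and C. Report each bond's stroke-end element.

#1 |J2  (Se1 (Se) sets effort on bond)
#4 |Sf1  (Sf1: flow source, stroke at near end)
#0 |J1  (0-jn J2 has e-setter on 1)
#2 |I1  (J2: bond 1 brought effort, rest push out)
#3 |R1  (only one flow-in slot at J1)

#0 stroke at J1
#1 stroke at J2
#2 stroke at I1
#3 stroke at R1
#4 stroke at Sf1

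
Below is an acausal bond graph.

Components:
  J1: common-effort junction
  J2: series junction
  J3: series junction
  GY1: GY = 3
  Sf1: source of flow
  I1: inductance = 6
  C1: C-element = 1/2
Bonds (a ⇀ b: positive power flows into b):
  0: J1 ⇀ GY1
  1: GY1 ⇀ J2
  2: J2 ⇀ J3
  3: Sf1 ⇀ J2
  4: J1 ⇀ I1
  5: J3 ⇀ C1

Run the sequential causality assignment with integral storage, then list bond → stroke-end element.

#0 →J1
#1 →J2
#2 →J2
#3 →Sf1
#4 →I1
#5 →J3

b3 |Sf1  (Sf1 fixes flow; stroke at Sf1)
b1 |J2  (J2: bond 3 brought flow, rest push out)
b2 |J2  (J2: bond 3 brought flow, rest push out)
b5 |J3  (J3: bond 2 brought flow, rest push out)
b0 |J1  (GY1: gyrator matches bond 1)
b4 |I1  (J1: bond 0 brought effort, rest push out)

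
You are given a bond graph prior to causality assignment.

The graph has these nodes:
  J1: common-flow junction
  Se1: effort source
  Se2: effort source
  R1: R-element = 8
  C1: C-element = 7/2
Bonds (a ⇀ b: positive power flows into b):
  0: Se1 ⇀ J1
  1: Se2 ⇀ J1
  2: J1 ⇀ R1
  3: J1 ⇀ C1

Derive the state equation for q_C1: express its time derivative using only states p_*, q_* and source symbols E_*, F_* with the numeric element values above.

β0 →J1  (Se1 (Se) sets effort on bond)
β1 →J1  (source Se2 imposes e)
β3 →J1  (prefer integral on C1)
β2 →R1  (only one flow-in slot at J1)

dq_C1/dt = E_Se1/8 + E_Se2/8 - q_C1/28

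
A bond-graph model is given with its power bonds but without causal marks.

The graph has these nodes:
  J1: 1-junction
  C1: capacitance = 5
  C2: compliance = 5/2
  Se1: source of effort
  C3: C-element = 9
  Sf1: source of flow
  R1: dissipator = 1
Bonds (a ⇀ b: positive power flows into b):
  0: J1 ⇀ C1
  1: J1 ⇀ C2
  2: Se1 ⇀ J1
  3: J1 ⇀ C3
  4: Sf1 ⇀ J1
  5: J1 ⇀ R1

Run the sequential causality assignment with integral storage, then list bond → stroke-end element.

#2 |J1  (Se1 fixes effort; stroke away)
#4 |Sf1  (Sf1 (Sf) sets flow on bond)
#0 |J1  (1-jn J1 has f-setter on 4)
#1 |J1  (J1: bond 4 brought flow, rest push out)
#3 |J1  (J1 flow already set via bond 4)
#5 |J1  (J1: bond 4 brought flow, rest push out)

bond 0 stroke at J1
bond 1 stroke at J1
bond 2 stroke at J1
bond 3 stroke at J1
bond 4 stroke at Sf1
bond 5 stroke at J1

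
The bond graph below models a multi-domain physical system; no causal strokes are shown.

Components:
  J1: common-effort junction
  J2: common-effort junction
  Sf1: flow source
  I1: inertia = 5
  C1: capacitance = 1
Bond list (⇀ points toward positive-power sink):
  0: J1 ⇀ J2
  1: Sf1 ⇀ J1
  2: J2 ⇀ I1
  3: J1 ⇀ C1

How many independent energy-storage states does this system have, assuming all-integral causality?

2  (C1, I1 all integral)

bond 1 →Sf1  (Sf1 (Sf) sets flow on bond)
bond 2 →I1  (I1 outputs flow p/I1)
bond 0 →J2  (closing 0-jn rule on J2)
bond 3 →J1  (J1 needs exactly one e-in)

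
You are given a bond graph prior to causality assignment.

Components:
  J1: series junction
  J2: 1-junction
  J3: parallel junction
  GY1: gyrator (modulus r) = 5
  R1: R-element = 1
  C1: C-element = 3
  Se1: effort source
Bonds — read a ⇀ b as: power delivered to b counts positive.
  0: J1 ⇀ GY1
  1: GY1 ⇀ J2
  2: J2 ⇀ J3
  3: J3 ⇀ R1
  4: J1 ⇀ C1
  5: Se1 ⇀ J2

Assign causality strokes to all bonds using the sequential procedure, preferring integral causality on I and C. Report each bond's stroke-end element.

b5 stroke→J2  (Se1: effort source, stroke at far end)
b4 stroke→J1  (C1 outputs effort q/C1)
b0 stroke→GY1  (J1: last free bond brings flow in)
b1 stroke→GY1  (GY1 both-in/both-out from 0)
b2 stroke→J2  (1-jn J2 has f-setter on 1)
b3 stroke→J3  (closing 0-jn rule on J3)

β0 →GY1
β1 →GY1
β2 →J2
β3 →J3
β4 →J1
β5 →J2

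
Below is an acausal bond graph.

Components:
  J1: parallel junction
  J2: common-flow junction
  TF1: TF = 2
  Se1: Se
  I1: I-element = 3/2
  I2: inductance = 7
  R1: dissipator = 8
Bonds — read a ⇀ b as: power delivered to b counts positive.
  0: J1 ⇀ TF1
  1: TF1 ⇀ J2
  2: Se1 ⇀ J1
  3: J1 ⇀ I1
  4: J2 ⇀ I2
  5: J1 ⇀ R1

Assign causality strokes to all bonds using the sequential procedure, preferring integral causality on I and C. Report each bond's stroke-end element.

bond 0 stroke at TF1
bond 1 stroke at J2
bond 2 stroke at J1
bond 3 stroke at I1
bond 4 stroke at I2
bond 5 stroke at R1

bond 2 stroke at J1  (Se1 fixes effort; stroke away)
bond 0 stroke at TF1  (0-jn J1 has e-setter on 2)
bond 3 stroke at I1  (common-e at J1 fixed by 2)
bond 5 stroke at R1  (common-e at J1 fixed by 2)
bond 1 stroke at J2  (TF1 one-in-one-out from 0)
bond 4 stroke at I2  (J2: last free bond brings flow in)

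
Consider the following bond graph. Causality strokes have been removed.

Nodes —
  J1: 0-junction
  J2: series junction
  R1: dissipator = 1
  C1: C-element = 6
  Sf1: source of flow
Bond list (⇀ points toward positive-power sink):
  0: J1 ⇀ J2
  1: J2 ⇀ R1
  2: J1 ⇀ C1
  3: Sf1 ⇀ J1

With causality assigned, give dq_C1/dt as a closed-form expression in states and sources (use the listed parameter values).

bond 3 stroke→Sf1  (Sf1: flow source, stroke at near end)
bond 2 stroke→J1  (prefer integral on C1)
bond 0 stroke→J2  (common-e at J1 fixed by 2)
bond 1 stroke→R1  (closing 1-jn rule on J2)

dq_C1/dt = F_Sf1 - q_C1/6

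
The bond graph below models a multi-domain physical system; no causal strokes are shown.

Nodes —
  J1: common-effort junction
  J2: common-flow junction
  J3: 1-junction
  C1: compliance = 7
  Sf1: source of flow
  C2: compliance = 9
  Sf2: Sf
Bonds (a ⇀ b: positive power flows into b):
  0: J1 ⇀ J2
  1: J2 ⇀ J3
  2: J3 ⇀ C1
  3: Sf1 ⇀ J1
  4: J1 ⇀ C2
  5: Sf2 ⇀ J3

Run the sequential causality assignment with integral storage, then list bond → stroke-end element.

#3 stroke→Sf1  (Sf1: flow source, stroke at near end)
#5 stroke→Sf2  (Sf2: flow source, stroke at near end)
#1 stroke→J3  (J3 flow already set via bond 5)
#2 stroke→J3  (1-jn J3 has f-setter on 5)
#0 stroke→J2  (1-jn J2 has f-setter on 1)
#4 stroke→J1  (closing 0-jn rule on J1)

#0 →J2
#1 →J3
#2 →J3
#3 →Sf1
#4 →J1
#5 →Sf2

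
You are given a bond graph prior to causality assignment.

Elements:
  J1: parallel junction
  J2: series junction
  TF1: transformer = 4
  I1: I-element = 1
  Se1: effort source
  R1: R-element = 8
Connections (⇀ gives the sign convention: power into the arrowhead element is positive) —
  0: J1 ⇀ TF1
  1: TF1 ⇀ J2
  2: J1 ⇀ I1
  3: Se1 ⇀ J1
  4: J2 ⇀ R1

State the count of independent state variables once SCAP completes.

b3 stroke at J1  (source Se1 imposes e)
b0 stroke at TF1  (common-e at J1 fixed by 3)
b2 stroke at I1  (J1 effort already set via bond 3)
b1 stroke at J2  (TF1: transformer flips bond 0)
b4 stroke at R1  (J2 needs exactly one f-in)

1  (I1 all integral)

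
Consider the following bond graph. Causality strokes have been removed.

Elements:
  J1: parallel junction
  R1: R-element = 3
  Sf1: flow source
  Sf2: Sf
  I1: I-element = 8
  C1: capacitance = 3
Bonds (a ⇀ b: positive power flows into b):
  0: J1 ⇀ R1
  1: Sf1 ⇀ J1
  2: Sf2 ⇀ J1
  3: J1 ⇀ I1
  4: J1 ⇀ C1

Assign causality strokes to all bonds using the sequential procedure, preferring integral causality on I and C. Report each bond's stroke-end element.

#1 stroke at Sf1  (Sf1 (Sf) sets flow on bond)
#2 stroke at Sf2  (source Sf2 imposes f)
#3 stroke at I1  (I1 outputs flow p/I1)
#4 stroke at J1  (C1 outputs effort q/C1)
#0 stroke at R1  (common-e at J1 fixed by 4)

b0 stroke at R1
b1 stroke at Sf1
b2 stroke at Sf2
b3 stroke at I1
b4 stroke at J1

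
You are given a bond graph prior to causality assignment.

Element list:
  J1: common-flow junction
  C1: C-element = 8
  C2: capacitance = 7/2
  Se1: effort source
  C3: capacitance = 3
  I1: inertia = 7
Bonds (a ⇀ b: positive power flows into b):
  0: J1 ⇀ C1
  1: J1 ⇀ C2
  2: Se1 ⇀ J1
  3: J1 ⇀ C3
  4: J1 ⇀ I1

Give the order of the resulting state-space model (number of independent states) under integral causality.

β2 |J1  (Se1: effort source, stroke at far end)
β0 |J1  (C1: C, integral causality)
β1 |J1  (C2: C, integral causality)
β3 |J1  (prefer integral on C3)
β4 |I1  (closing 1-jn rule on J1)

4  (C1, C2, C3, I1 all integral)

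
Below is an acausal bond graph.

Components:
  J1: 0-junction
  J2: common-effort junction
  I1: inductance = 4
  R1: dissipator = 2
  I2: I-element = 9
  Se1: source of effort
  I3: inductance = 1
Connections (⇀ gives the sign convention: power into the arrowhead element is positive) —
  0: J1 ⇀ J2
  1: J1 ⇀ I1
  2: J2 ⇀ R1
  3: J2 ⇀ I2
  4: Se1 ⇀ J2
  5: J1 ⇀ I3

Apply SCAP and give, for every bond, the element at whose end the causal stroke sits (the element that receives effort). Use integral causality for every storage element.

bond 0 stroke at J1
bond 1 stroke at I1
bond 2 stroke at R1
bond 3 stroke at I2
bond 4 stroke at J2
bond 5 stroke at I3

#4 stroke→J2  (Se1: effort source, stroke at far end)
#0 stroke→J1  (J2: bond 4 brought effort, rest push out)
#2 stroke→R1  (common-e at J2 fixed by 4)
#3 stroke→I2  (0-jn J2 has e-setter on 4)
#1 stroke→I1  (0-jn J1 has e-setter on 0)
#5 stroke→I3  (J1: bond 0 brought effort, rest push out)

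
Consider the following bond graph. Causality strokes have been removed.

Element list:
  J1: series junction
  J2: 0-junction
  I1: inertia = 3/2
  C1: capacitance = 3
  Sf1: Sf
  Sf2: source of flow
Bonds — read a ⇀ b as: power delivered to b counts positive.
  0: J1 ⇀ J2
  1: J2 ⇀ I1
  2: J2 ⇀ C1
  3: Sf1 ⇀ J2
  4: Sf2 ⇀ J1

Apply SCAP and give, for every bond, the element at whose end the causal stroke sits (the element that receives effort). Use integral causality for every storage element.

β0 →J1
β1 →I1
β2 →J2
β3 →Sf1
β4 →Sf2

#3 stroke→Sf1  (Sf1: flow source, stroke at near end)
#4 stroke→Sf2  (Sf2 fixes flow; stroke at Sf2)
#0 stroke→J1  (J1: bond 4 brought flow, rest push out)
#1 stroke→I1  (prefer integral on I1)
#2 stroke→J2  (only one effort-in slot at J2)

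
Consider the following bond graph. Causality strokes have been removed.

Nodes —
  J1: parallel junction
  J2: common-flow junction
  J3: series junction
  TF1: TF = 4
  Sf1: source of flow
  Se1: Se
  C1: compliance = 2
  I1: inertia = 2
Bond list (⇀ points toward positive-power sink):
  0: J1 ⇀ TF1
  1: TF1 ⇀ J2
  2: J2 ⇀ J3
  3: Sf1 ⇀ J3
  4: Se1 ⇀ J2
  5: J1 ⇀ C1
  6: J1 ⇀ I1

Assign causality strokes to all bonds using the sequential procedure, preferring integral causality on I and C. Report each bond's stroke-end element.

bond 3 stroke→Sf1  (Sf1 fixes flow; stroke at Sf1)
bond 4 stroke→J2  (Se1 fixes effort; stroke away)
bond 2 stroke→J3  (J3: bond 3 brought flow, rest push out)
bond 1 stroke→J2  (common-f at J2 fixed by 2)
bond 0 stroke→TF1  (TF1 one-in-one-out from 1)
bond 5 stroke→J1  (prefer integral on C1)
bond 6 stroke→I1  (0-jn J1 has e-setter on 5)

bond 0 →TF1
bond 1 →J2
bond 2 →J3
bond 3 →Sf1
bond 4 →J2
bond 5 →J1
bond 6 →I1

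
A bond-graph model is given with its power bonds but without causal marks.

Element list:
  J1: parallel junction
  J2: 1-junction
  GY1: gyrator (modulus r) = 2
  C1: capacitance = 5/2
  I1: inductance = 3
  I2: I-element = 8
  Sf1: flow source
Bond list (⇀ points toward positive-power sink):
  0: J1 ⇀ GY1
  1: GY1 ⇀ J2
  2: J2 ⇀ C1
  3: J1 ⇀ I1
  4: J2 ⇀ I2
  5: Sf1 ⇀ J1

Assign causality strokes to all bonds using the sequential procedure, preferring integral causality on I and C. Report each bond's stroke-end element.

b0 →J1
b1 →J2
b2 →J2
b3 →I1
b4 →I2
b5 →Sf1

bond 5 |Sf1  (Sf1 fixes flow; stroke at Sf1)
bond 2 |J2  (C1 integral (e out))
bond 3 |I1  (I1 integral (f out))
bond 0 |J1  (only one effort-in slot at J1)
bond 1 |J2  (through GY1, causality inverts; strokes same side of GY1)
bond 4 |I2  (only one flow-in slot at J2)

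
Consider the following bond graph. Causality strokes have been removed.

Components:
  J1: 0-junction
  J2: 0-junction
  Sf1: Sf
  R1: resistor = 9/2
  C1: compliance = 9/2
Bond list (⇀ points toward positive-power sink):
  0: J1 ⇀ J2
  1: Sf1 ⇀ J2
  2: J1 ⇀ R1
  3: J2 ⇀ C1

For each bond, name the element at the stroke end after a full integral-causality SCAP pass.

β1 |Sf1  (source Sf1 imposes f)
β3 |J2  (prefer integral on C1)
β0 |J1  (0-jn J2 has e-setter on 3)
β2 |R1  (0-jn J1 has e-setter on 0)

b0 stroke at J1
b1 stroke at Sf1
b2 stroke at R1
b3 stroke at J2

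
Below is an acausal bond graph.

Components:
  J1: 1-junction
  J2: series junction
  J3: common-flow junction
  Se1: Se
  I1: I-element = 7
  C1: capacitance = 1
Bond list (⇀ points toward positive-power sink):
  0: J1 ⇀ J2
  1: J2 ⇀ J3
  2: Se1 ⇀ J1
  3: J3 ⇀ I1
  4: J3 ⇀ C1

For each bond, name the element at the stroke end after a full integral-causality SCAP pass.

β0 →J2
β1 →J3
β2 →J1
β3 →I1
β4 →J3

b2 stroke at J1  (Se1 fixes effort; stroke away)
b0 stroke at J2  (J1: last free bond brings flow in)
b1 stroke at J3  (closing 1-jn rule on J2)
b3 stroke at I1  (I1 integral (f out))
b4 stroke at J3  (1-jn J3 has f-setter on 3)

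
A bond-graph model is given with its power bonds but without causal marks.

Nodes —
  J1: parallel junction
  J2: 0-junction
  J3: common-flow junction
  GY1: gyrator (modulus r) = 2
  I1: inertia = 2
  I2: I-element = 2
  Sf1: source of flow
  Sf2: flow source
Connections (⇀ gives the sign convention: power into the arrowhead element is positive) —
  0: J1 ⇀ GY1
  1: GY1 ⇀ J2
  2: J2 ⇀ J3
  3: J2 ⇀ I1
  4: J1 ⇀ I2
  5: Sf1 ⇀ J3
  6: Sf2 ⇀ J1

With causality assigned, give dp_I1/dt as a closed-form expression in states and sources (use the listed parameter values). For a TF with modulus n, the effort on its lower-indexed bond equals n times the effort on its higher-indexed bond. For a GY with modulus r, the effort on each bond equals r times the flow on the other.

bond 5 stroke→Sf1  (source Sf1 imposes f)
bond 6 stroke→Sf2  (Sf2 (Sf) sets flow on bond)
bond 2 stroke→J3  (1-jn J3 has f-setter on 5)
bond 3 stroke→I1  (prefer integral on I1)
bond 1 stroke→J2  (J2: last free bond brings effort in)
bond 0 stroke→J1  (GY1: gyrator matches bond 1)
bond 4 stroke→I2  (0-jn J1 has e-setter on 0)

dp_I1/dt = 2*F_Sf2 - p_I2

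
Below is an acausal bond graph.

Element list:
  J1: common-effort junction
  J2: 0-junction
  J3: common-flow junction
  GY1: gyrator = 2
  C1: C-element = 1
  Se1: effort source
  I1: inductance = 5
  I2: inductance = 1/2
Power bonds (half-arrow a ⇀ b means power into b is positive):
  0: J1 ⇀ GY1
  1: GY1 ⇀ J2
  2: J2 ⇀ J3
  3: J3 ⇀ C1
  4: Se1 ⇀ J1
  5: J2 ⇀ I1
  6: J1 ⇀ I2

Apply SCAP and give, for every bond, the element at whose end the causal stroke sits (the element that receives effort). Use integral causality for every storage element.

b0 stroke→GY1
b1 stroke→GY1
b2 stroke→J2
b3 stroke→J3
b4 stroke→J1
b5 stroke→I1
b6 stroke→I2

#4 |J1  (Se1: effort source, stroke at far end)
#0 |GY1  (J1 effort already set via bond 4)
#6 |I2  (J1: bond 4 brought effort, rest push out)
#1 |GY1  (GY1: gyrator matches bond 0)
#3 |J3  (C1 integral (e out))
#2 |J2  (J3: last free bond brings flow in)
#5 |I1  (J2 effort already set via bond 2)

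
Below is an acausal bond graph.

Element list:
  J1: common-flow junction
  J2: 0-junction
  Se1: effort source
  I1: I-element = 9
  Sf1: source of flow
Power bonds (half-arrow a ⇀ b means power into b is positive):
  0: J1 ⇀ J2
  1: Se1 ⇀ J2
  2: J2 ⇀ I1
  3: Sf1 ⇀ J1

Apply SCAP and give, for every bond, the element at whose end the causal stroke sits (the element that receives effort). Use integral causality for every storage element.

b1 stroke→J2  (source Se1 imposes e)
b3 stroke→Sf1  (Sf1: flow source, stroke at near end)
b0 stroke→J1  (J1 flow already set via bond 3)
b2 stroke→I1  (J2: bond 1 brought effort, rest push out)

#0 →J1
#1 →J2
#2 →I1
#3 →Sf1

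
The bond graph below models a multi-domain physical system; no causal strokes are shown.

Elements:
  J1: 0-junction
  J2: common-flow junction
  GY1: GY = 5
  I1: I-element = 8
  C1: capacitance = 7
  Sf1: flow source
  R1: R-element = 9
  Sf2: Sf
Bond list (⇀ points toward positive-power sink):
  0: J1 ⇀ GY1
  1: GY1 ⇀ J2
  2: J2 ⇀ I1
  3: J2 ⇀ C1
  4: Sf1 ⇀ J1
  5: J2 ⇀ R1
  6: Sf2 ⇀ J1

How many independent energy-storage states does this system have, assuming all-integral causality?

b4 stroke→Sf1  (Sf1: flow source, stroke at near end)
b6 stroke→Sf2  (Sf2: flow source, stroke at near end)
b0 stroke→J1  (J1: last free bond brings effort in)
b1 stroke→J2  (GY1 both-in/both-out from 0)
b2 stroke→I1  (I1 outputs flow p/I1)
b3 stroke→J2  (J2: bond 2 brought flow, rest push out)
b5 stroke→J2  (1-jn J2 has f-setter on 2)

2  (C1, I1 all integral)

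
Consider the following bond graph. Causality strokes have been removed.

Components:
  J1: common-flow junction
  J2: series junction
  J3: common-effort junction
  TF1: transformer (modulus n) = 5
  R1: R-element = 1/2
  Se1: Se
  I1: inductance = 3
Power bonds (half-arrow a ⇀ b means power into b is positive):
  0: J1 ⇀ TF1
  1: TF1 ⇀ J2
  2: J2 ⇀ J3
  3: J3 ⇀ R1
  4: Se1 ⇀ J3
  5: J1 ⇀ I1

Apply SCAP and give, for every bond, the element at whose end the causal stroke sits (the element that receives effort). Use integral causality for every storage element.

β4 |J3  (Se1 (Se) sets effort on bond)
β2 |J2  (J3: bond 4 brought effort, rest push out)
β3 |R1  (J3 effort already set via bond 4)
β1 |TF1  (closing 1-jn rule on J2)
β0 |J1  (through TF1, causality passes straight; one stroke at TF1)
β5 |I1  (closing 1-jn rule on J1)

b0 stroke→J1
b1 stroke→TF1
b2 stroke→J2
b3 stroke→R1
b4 stroke→J3
b5 stroke→I1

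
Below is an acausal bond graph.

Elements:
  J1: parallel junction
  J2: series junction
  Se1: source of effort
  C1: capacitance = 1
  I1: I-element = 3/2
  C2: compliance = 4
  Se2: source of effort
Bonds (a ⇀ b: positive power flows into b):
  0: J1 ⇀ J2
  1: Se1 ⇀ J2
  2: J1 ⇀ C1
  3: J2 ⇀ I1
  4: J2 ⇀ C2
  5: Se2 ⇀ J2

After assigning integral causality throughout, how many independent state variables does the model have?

bond 1 →J2  (Se1 fixes effort; stroke away)
bond 5 →J2  (Se2: effort source, stroke at far end)
bond 2 →J1  (C1 integral (e out))
bond 0 →J2  (J1 effort already set via bond 2)
bond 3 →I1  (prefer integral on I1)
bond 4 →J2  (1-jn J2 has f-setter on 3)

3  (C1, C2, I1 all integral)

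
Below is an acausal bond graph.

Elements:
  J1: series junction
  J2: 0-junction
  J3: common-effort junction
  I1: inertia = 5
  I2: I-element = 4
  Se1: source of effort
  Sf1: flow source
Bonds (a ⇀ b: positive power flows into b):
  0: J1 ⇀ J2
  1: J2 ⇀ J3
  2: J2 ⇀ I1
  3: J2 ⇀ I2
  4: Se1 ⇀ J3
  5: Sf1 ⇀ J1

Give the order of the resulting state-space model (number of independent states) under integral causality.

#4 stroke at J3  (Se1: effort source, stroke at far end)
#5 stroke at Sf1  (Sf1 fixes flow; stroke at Sf1)
#0 stroke at J1  (common-f at J1 fixed by 5)
#1 stroke at J2  (0-jn J3 has e-setter on 4)
#2 stroke at I1  (J2 effort already set via bond 1)
#3 stroke at I2  (0-jn J2 has e-setter on 1)

2  (I1, I2 all integral)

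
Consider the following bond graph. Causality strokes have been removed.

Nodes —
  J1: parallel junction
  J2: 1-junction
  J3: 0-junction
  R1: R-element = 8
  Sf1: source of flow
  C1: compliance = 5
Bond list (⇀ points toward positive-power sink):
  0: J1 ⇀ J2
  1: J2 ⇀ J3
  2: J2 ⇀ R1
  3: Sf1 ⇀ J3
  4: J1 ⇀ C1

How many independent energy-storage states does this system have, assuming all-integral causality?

#3 →Sf1  (Sf1: flow source, stroke at near end)
#1 →J3  (only one effort-in slot at J3)
#0 →J2  (J2: bond 1 brought flow, rest push out)
#2 →J2  (common-f at J2 fixed by 1)
#4 →J1  (closing 0-jn rule on J1)

1  (C1 all integral)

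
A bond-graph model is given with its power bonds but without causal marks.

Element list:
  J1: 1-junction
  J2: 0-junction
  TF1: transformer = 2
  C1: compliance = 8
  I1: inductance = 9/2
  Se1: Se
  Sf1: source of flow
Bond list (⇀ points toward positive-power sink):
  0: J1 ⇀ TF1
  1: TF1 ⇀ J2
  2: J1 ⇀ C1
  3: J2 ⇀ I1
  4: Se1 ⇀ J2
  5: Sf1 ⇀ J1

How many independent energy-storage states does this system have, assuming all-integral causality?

β4 stroke→J2  (Se1 (Se) sets effort on bond)
β5 stroke→Sf1  (Sf1: flow source, stroke at near end)
β0 stroke→J1  (J1: bond 5 brought flow, rest push out)
β2 stroke→J1  (common-f at J1 fixed by 5)
β1 stroke→TF1  (J2: bond 4 brought effort, rest push out)
β3 stroke→I1  (J2 effort already set via bond 4)

2  (C1, I1 all integral)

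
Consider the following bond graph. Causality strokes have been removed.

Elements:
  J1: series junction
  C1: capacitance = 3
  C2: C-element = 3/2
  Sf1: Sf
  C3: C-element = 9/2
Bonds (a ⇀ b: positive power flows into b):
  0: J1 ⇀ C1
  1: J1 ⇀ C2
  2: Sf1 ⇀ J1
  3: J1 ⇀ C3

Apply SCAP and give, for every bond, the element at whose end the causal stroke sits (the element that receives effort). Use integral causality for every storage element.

bond 2 stroke at Sf1  (Sf1: flow source, stroke at near end)
bond 0 stroke at J1  (J1 flow already set via bond 2)
bond 1 stroke at J1  (1-jn J1 has f-setter on 2)
bond 3 stroke at J1  (J1: bond 2 brought flow, rest push out)

#0 stroke→J1
#1 stroke→J1
#2 stroke→Sf1
#3 stroke→J1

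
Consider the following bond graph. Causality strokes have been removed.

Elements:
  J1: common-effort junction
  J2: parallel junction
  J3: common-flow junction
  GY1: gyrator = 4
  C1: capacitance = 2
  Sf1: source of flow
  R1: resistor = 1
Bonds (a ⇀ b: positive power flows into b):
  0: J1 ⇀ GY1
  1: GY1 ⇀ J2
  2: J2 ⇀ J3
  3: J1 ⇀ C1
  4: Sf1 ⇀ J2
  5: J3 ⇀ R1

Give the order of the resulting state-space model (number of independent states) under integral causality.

bond 4 |Sf1  (source Sf1 imposes f)
bond 3 |J1  (C1: C, integral causality)
bond 0 |GY1  (0-jn J1 has e-setter on 3)
bond 1 |GY1  (through GY1, causality inverts; strokes same side of GY1)
bond 2 |J2  (only one effort-in slot at J2)
bond 5 |J3  (common-f at J3 fixed by 2)

1  (C1 all integral)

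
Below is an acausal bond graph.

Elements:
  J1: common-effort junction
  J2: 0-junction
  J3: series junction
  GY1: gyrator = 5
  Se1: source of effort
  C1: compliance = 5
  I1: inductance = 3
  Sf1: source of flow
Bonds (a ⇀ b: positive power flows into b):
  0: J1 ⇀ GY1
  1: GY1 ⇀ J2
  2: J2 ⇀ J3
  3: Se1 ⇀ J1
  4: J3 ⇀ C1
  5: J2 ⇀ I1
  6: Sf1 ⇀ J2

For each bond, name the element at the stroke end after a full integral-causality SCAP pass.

bond 0 →GY1
bond 1 →GY1
bond 2 →J2
bond 3 →J1
bond 4 →J3
bond 5 →I1
bond 6 →Sf1

b3 →J1  (Se1: effort source, stroke at far end)
b6 →Sf1  (Sf1 (Sf) sets flow on bond)
b0 →GY1  (common-e at J1 fixed by 3)
b1 →GY1  (GY GY1: same side as bond 0)
b4 →J3  (C1 integral (e out))
b2 →J2  (only one flow-in slot at J3)
b5 →I1  (0-jn J2 has e-setter on 2)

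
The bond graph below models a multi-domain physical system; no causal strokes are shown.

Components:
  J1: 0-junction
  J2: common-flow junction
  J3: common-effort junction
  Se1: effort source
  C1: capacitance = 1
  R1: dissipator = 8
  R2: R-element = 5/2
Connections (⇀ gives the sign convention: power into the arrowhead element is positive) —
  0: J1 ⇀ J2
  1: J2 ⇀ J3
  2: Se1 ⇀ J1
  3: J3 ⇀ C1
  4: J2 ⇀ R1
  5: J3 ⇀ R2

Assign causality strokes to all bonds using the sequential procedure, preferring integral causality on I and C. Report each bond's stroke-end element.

β0 stroke→J2
β1 stroke→J2
β2 stroke→J1
β3 stroke→J3
β4 stroke→R1
β5 stroke→R2

bond 2 →J1  (Se1: effort source, stroke at far end)
bond 0 →J2  (J1 effort already set via bond 2)
bond 3 →J3  (C1 outputs effort q/C1)
bond 1 →J2  (J3 effort already set via bond 3)
bond 5 →R2  (common-e at J3 fixed by 3)
bond 4 →R1  (J2: last free bond brings flow in)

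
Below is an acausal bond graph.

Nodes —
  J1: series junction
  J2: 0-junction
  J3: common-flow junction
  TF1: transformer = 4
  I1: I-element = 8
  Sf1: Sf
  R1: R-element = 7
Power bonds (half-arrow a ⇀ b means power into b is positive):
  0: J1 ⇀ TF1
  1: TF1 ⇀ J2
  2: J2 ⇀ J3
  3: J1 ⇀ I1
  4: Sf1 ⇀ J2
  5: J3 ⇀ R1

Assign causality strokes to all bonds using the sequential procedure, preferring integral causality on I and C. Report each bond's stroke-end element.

bond 4 →Sf1  (Sf1 fixes flow; stroke at Sf1)
bond 3 →I1  (I1 integral (f out))
bond 0 →J1  (common-f at J1 fixed by 3)
bond 1 →TF1  (through TF1, causality passes straight; one stroke at TF1)
bond 2 →J2  (J2: last free bond brings effort in)
bond 5 →J3  (common-f at J3 fixed by 2)

bond 0 →J1
bond 1 →TF1
bond 2 →J2
bond 3 →I1
bond 4 →Sf1
bond 5 →J3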